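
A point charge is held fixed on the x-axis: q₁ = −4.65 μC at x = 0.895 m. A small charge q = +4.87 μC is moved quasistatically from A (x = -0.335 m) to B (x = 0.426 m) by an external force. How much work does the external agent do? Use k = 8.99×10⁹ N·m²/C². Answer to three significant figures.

For quasistatic motion the external work equals the change in potential energy: W_ext = qΔV = q(V_B − V_A).
At A: distance to the source charge is 1.23 m; V_A = kq₁/r = -3.40×10⁴ V.
At B: distance to the source charge is 0.469 m; V_B = kq₁/r = -8.91×10⁴ V.
ΔV = V_B − V_A = -5.51×10⁴ V.
W_ext = qΔV = (4.87×10⁻⁶ C)(-5.51×10⁴ V) = -0.269 J.

-0.269 J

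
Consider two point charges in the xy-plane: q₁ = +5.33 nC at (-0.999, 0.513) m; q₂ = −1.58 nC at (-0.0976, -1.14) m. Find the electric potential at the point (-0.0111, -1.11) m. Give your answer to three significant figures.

The total potential is the scalar sum of each charge's contribution, V = Σ kqᵢ/rᵢ.
Distances from the field point to each charge: r₁ = 1.90 m, r₂ = 0.0916 m.
V = k[(5.33×10⁻⁹)/(1.90) + (-1.58×10⁻⁹)/(0.0916)] = -130 V.

-130 V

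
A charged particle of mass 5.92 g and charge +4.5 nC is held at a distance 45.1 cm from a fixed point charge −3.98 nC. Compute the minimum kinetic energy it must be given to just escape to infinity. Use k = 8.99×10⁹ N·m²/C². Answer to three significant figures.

3.57×10⁻⁷ J

To just escape, total mechanical energy must reach zero at infinity: ½mv²_min + U = 0, so ½mv²_min = −U = |kQq|/r.
|U| = |kQq|/r = (8.99×10⁹ N·m²/C²)(3.98×10⁻⁹)(4.50×10⁻⁹)/(0.451) = 3.57×10⁻⁷ J.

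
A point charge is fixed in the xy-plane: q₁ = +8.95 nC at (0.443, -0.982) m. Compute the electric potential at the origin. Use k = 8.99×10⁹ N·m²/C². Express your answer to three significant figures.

74.7 V

Electric potential is a scalar, so the contributions from each charge add algebraically: V = Σ kqᵢ/rᵢ.
Distances from the field point to each charge: r₁ = 1.08 m.
V = k[(8.95×10⁻⁹)/(1.08)] = 74.7 V.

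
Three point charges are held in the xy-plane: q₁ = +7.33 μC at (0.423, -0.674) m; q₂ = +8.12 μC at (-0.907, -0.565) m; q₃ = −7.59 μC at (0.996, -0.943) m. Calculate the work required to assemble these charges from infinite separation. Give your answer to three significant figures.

-0.675 J

The work to assemble the configuration equals its total potential energy, U = Σ kqᵢqⱼ/rᵢⱼ over all pairs.
Pair separations: r₁₂ = 1.33 m, r₁₃ = 0.633 m, r₂₃ = 1.94 m.
U = (0.401) + (-0.790) + (-0.286) = -0.675 J.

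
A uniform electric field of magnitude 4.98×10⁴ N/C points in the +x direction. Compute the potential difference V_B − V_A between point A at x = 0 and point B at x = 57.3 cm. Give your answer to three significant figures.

-2.85×10⁴ V

In a uniform field, potential decreases in the direction of E: V_B − V_A = −E·Δx.
V_B − V_A = −(4.98×10⁴ V/m)(0.573 m) = -2.85×10⁴ V.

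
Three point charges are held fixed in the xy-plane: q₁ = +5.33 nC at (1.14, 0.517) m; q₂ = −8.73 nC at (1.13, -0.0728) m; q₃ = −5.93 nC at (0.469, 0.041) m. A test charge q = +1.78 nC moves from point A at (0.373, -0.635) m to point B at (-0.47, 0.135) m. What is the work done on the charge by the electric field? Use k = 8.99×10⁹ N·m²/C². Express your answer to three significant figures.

-8.99×10⁻⁸ J

The work done by the electric force is W_field = −ΔU = −q(V_B − V_A) = q(V_A − V_B).
At A: distances to the source charges are 1.38 m, 0.943 m, 0.683 m; V_A = Σ kqᵢ/rᵢ = -127 V.
At B: distances to the source charges are 1.65 m, 1.61 m, 0.944 m; V_B = Σ kqᵢ/rᵢ = -76.2 V.
ΔV = V_B − V_A = 50.5 V.
W_field = −qΔV = −(1.78×10⁻⁹ C)(50.5 V) = -8.99×10⁻⁸ J.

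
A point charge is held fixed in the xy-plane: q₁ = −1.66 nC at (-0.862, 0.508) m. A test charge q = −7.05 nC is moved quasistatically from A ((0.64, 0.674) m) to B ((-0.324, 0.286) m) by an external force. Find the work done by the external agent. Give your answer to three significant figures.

For quasistatic motion the external work equals the change in potential energy: W_ext = qΔV = q(V_B − V_A).
At A: distance to the source charge is 1.51 m; V_A = kq₁/r = -9.88 V.
At B: distance to the source charge is 0.582 m; V_B = kq₁/r = -25.6 V.
ΔV = V_B − V_A = -15.8 V.
W_ext = qΔV = (-7.05×10⁻⁹ C)(-15.8 V) = 1.11×10⁻⁷ J.

1.11×10⁻⁷ J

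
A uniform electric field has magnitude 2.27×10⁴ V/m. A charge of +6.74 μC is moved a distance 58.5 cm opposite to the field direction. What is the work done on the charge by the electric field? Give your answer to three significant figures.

The potential change for a displacement 58.5 cm opposite to the field direction is ΔV = +Ed = 1.33×10⁴ V.
W_field = −qΔV = -0.0895 J.

-0.0895 J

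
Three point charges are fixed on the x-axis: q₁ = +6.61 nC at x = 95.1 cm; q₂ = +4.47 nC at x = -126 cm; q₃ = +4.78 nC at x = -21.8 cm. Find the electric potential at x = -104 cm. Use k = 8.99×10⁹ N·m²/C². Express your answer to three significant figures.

265 V

The total potential is the scalar sum of each charge's contribution, V = Σ kqᵢ/rᵢ.
Distances from the field point to each charge: r₁ = 1.99 m, r₂ = 0.220 m, r₃ = 0.822 m.
V = k[(6.61×10⁻⁹)/(1.99) + (4.47×10⁻⁹)/(0.220) + (4.78×10⁻⁹)/(0.822)] = 265 V.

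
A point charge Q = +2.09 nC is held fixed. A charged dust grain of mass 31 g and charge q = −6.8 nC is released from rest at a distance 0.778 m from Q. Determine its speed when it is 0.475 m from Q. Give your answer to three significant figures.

2.60×10⁻³ m/s

Only the electrostatic force acts, so mechanical energy is conserved: ½mv² = U₁ − U₂ = kQq(1/r₁ − 1/r₂).
U₁ − U₂ = (8.99×10⁹ N·m²/C²)(2.09×10⁻⁹ C)(-6.80×10⁻⁹ C)(1/0.778 − 1/0.475) = 1.05×10⁻⁷ J.
v = √(2·1.05×10⁻⁷/0.0310) = 2.60×10⁻³ m/s.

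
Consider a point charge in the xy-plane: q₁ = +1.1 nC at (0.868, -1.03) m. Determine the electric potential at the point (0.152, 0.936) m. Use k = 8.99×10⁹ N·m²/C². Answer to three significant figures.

The total potential is the scalar sum of each charge's contribution, V = Σ kqᵢ/rᵢ.
Distances from the field point to each charge: r₁ = 2.09 m.
V = k[(1.10×10⁻⁹)/(2.09)] = 4.73 V.

4.73 V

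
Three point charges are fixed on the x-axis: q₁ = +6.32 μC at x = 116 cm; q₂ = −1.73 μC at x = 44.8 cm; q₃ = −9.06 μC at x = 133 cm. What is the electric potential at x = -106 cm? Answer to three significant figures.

-1.88×10⁴ V

Electric potential is a scalar, so the contributions from each charge add algebraically: V = Σ kqᵢ/rᵢ.
Distances from the field point to each charge: r₁ = 2.22 m, r₂ = 1.51 m, r₃ = 2.39 m.
V = k[(6.32×10⁻⁶)/(2.22) + (-1.73×10⁻⁶)/(1.51) + (-9.06×10⁻⁶)/(2.39)] = -1.88×10⁴ V.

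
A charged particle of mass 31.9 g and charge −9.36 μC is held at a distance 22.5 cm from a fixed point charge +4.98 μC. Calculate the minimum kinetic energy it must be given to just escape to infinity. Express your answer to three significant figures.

1.86 J

To just escape, total mechanical energy must reach zero at infinity: ½mv²_min + U = 0, so ½mv²_min = −U = |kQq|/r.
|U| = |kQq|/r = (8.99×10⁹ N·m²/C²)(4.98×10⁻⁶)(9.36×10⁻⁶)/(0.225) = 1.86 J.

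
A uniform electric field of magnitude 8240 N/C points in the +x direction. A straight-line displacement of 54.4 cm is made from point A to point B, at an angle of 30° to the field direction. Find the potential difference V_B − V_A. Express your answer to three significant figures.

Only the component of displacement along E changes the potential: ΔV = −E·d·cosθ.
ΔV = −(8240 V/m)(0.544 m)cos30° = -3880 V.

-3880 V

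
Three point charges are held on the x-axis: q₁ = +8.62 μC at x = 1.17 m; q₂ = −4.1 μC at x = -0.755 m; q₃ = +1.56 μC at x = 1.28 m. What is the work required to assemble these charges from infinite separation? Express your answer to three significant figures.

The assembly work is the sum of pairwise potential energies, U = Σ_{i<j} kqᵢqⱼ/rᵢⱼ.
Pair separations: r₁₂ = 1.92 m, r₁₃ = 0.110 m, r₂₃ = 2.04 m.
U = (-0.165) + (1.10) + (-0.0283) = 0.906 J.

0.906 J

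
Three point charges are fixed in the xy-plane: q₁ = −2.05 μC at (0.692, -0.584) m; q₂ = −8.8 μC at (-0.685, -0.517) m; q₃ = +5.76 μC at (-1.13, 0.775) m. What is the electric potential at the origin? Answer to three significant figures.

Electric potential is a scalar, so the contributions from each charge add algebraically: V = Σ kqᵢ/rᵢ.
Distances from the field point to each charge: r₁ = 0.905 m, r₂ = 0.858 m, r₃ = 1.37 m.
V = k[(-2.05×10⁻⁶)/(0.905) + (-8.80×10⁻⁶)/(0.858) + (5.76×10⁻⁶)/(1.37)] = -7.47×10⁴ V.

-7.47×10⁴ V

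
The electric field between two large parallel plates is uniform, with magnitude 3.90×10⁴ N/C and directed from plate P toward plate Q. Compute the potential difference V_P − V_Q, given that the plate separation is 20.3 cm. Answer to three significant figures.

7920 V

In a uniform field, potential decreases in the direction of E: ΔV = −E·d for a displacement d parallel to E.
Going from Q to P is a displacement of 20.3 cm opposite to the field, so V_P − V_Q = +Ed = 7920 V.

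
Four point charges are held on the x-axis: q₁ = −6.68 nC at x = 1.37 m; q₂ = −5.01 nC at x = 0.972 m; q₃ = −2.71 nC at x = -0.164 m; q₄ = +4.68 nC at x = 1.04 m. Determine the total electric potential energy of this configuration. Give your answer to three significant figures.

-3.08×10⁻⁶ J

The assembly work is the sum of pairwise potential energies, U = Σ_{i<j} kqᵢqⱼ/rᵢⱼ.
Pair separations: r₁₂ = 0.398 m, r₁₃ = 1.53 m, r₁₄ = 0.330 m, r₂₃ = 1.14 m, r₂₄ = 0.0680 m, r₃₄ = 1.20 m.
Summing all 6 pair terms gives U = -3.08×10⁻⁶ J.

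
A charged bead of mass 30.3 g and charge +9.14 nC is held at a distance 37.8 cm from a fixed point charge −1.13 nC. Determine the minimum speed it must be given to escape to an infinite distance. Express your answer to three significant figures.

To just escape, total mechanical energy must reach zero at infinity: ½mv²_min + U = 0, so ½mv²_min = −U = |kQq|/r.
|U| = |kQq|/r = (8.99×10⁹ N·m²/C²)(1.13×10⁻⁹)(9.14×10⁻⁹)/(0.378) = 2.46×10⁻⁷ J.
v_min = √(2|U|/m) = √(2·2.46×10⁻⁷/0.0303) = 4.03×10⁻³ m/s.

4.03×10⁻³ m/s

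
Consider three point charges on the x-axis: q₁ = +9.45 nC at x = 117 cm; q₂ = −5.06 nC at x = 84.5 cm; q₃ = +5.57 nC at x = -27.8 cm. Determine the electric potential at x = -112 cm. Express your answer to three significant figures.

Electric potential is a scalar, so the contributions from each charge add algebraically: V = Σ kqᵢ/rᵢ.
Distances from the field point to each charge: r₁ = 2.29 m, r₂ = 1.97 m, r₃ = 0.842 m.
V = k[(9.45×10⁻⁹)/(2.29) + (-5.06×10⁻⁹)/(1.97) + (5.57×10⁻⁹)/(0.842)] = 73.4 V.

73.4 V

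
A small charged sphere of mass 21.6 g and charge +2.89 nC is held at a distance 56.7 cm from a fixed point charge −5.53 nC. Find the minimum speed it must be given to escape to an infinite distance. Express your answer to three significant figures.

To just escape, total mechanical energy must reach zero at infinity: ½mv²_min + U = 0, so ½mv²_min = −U = |kQq|/r.
|U| = |kQq|/r = (8.99×10⁹ N·m²/C²)(5.53×10⁻⁹)(2.89×10⁻⁹)/(0.567) = 2.53×10⁻⁷ J.
v_min = √(2|U|/m) = √(2·2.53×10⁻⁷/0.0216) = 4.84×10⁻³ m/s.

4.84×10⁻³ m/s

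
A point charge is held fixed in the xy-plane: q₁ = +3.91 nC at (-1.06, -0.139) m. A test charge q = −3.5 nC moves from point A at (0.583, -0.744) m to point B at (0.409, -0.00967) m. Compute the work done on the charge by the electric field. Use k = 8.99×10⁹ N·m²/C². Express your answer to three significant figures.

The work done by the electric force is W_field = −ΔU = −q(V_B − V_A) = q(V_A − V_B).
At A: distance to the source charge is 1.75 m; V_A = kq₁/r = 20.1 V.
At B: distance to the source charge is 1.47 m; V_B = kq₁/r = 23.8 V.
ΔV = V_B − V_A = 3.76 V.
W_field = −qΔV = −(-3.50×10⁻⁹ C)(3.76 V) = 1.32×10⁻⁸ J.

1.32×10⁻⁸ J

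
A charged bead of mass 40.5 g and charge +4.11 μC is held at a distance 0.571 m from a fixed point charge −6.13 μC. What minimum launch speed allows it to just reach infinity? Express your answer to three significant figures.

To just escape, total mechanical energy must reach zero at infinity: ½mv²_min + U = 0, so ½mv²_min = −U = |kQq|/r.
|U| = |kQq|/r = (8.99×10⁹ N·m²/C²)(6.13×10⁻⁶)(4.11×10⁻⁶)/(0.571) = 0.397 J.
v_min = √(2|U|/m) = √(2·0.397/0.0405) = 4.43 m/s.

4.43 m/s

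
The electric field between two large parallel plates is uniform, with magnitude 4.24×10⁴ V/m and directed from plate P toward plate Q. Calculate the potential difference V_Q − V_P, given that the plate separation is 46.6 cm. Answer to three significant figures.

In a uniform field, potential decreases in the direction of E: ΔV = −E·d for a displacement d parallel to E.
Going from P to Q is a displacement of 46.6 cm along the field, so V_Q − V_P = −Ed = -1.98×10⁴ V.

-1.98×10⁴ V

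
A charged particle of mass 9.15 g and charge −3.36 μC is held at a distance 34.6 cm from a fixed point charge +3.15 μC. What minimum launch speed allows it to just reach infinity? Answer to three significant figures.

7.75 m/s

To just escape, total mechanical energy must reach zero at infinity: ½mv²_min + U = 0, so ½mv²_min = −U = |kQq|/r.
|U| = |kQq|/r = (8.99×10⁹ N·m²/C²)(3.15×10⁻⁶)(3.36×10⁻⁶)/(0.346) = 0.275 J.
v_min = √(2|U|/m) = √(2·0.275/9.15×10⁻³) = 7.75 m/s.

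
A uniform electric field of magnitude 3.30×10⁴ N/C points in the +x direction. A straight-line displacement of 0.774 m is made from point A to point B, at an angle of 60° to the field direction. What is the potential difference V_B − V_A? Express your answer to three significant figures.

Only the component of displacement along E changes the potential: ΔV = −E·d·cosθ.
ΔV = −(3.30×10⁴ V/m)(0.774 m)cos60° = -1.28×10⁴ V.

-1.28×10⁴ V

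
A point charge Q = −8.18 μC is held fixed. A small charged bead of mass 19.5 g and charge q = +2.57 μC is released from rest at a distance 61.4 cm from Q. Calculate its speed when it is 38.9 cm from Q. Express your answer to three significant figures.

Only the electrostatic force acts, so mechanical energy is conserved: ½mv² = U₁ − U₂ = kQq(1/r₁ − 1/r₂).
U₁ − U₂ = (8.99×10⁹ N·m²/C²)(-8.18×10⁻⁶ C)(2.57×10⁻⁶ C)(1/0.614 − 1/0.389) = 0.178 J.
v = √(2·0.178/0.0195) = 4.27 m/s.

4.27 m/s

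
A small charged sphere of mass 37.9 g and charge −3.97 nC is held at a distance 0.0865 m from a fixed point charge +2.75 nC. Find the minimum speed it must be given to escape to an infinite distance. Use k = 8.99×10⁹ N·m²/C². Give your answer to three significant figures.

7.74×10⁻³ m/s

To just escape, total mechanical energy must reach zero at infinity: ½mv²_min + U = 0, so ½mv²_min = −U = |kQq|/r.
|U| = |kQq|/r = (8.99×10⁹ N·m²/C²)(2.75×10⁻⁹)(3.97×10⁻⁹)/(0.0865) = 1.13×10⁻⁶ J.
v_min = √(2|U|/m) = √(2·1.13×10⁻⁶/0.0379) = 7.74×10⁻³ m/s.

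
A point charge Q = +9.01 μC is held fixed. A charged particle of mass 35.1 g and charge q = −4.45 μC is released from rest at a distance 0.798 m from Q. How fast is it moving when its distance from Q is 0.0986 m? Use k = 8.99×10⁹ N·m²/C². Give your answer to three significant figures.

Only the electrostatic force acts, so mechanical energy is conserved: ½mv² = U₁ − U₂ = kQq(1/r₁ − 1/r₂).
U₁ − U₂ = (8.99×10⁹ N·m²/C²)(9.01×10⁻⁶ C)(-4.45×10⁻⁶ C)(1/0.798 − 1/0.0986) = 3.20 J.
v = √(2·3.20/0.0351) = 13.5 m/s.

13.5 m/s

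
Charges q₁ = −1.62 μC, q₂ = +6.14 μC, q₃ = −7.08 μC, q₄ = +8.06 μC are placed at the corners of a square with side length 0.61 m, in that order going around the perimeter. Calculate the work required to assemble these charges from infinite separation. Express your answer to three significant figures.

-1.19 J

The work to assemble the configuration equals its total potential energy, U = Σ kqᵢqⱼ/rᵢⱼ over all pairs.
The four side pairs have separation 0.610 m and the two diagonal pairs 0.863 m.
Summing all 6 pair terms gives U = -1.19 J.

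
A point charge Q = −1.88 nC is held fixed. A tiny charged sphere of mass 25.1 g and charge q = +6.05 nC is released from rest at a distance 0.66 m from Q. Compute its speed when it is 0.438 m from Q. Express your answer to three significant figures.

Only the electrostatic force acts, so mechanical energy is conserved: ½mv² = U₁ − U₂ = kQq(1/r₁ − 1/r₂).
U₁ − U₂ = (8.99×10⁹ N·m²/C²)(-1.88×10⁻⁹ C)(6.05×10⁻⁹ C)(1/0.660 − 1/0.438) = 7.85×10⁻⁸ J.
v = √(2·7.85×10⁻⁸/0.0251) = 2.50×10⁻³ m/s.

2.50×10⁻³ m/s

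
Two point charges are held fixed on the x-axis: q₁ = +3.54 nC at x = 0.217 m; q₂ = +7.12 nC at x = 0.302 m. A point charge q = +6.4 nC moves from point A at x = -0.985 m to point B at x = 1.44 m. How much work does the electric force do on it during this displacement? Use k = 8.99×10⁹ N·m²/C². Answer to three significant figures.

-3.88×10⁻⁸ J

The work done by the electric force is W_field = −ΔU = −q(V_B − V_A) = q(V_A − V_B).
At A: distances to the source charges are 1.20 m, 1.29 m; V_A = Σ kqᵢ/rᵢ = 76.2 V.
At B: distances to the source charges are 1.22 m, 1.14 m; V_B = Σ kqᵢ/rᵢ = 82.3 V.
ΔV = V_B − V_A = 6.06 V.
W_field = −qΔV = −(6.40×10⁻⁹ C)(6.06 V) = -3.88×10⁻⁸ J.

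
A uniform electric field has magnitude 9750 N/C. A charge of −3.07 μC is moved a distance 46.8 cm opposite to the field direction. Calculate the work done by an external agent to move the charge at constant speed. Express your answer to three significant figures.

-0.0140 J

The potential change for a displacement 46.8 cm opposite to the field direction is ΔV = +Ed = 4560 V.
W_ext = qΔV = -0.0140 J.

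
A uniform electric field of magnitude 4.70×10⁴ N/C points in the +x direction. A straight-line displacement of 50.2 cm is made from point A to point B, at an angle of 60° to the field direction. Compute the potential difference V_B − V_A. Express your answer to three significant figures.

-1.18×10⁴ V

Only the component of displacement along E changes the potential: ΔV = −E·d·cosθ.
ΔV = −(4.70×10⁴ V/m)(0.502 m)cos60° = -1.18×10⁴ V.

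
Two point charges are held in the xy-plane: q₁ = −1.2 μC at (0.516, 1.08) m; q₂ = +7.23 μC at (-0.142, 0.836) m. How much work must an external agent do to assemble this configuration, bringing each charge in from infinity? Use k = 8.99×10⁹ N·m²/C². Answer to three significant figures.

The assembly work is the sum of pairwise potential energies, U = Σ_{i<j} kqᵢqⱼ/rᵢⱼ.
Pair separations: r₁₂ = 0.702 m.
U = (-0.111) = -0.111 J.

-0.111 J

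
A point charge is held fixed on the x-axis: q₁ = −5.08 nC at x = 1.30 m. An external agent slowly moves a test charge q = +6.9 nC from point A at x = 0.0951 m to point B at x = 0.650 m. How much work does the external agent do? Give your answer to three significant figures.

For quasistatic motion the external work equals the change in potential energy: W_ext = qΔV = q(V_B − V_A).
At A: distance to the source charge is 1.20 m; V_A = kq₁/r = -37.9 V.
At B: distance to the source charge is 0.650 m; V_B = kq₁/r = -70.3 V.
ΔV = V_B − V_A = -32.4 V.
W_ext = qΔV = (6.90×10⁻⁹ C)(-32.4 V) = -2.23×10⁻⁷ J.

-2.23×10⁻⁷ J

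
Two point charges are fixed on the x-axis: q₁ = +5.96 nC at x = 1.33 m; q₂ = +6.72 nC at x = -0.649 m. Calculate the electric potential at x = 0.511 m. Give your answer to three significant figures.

118 V

Electric potential is a scalar, so the contributions from each charge add algebraically: V = Σ kqᵢ/rᵢ.
Distances from the field point to each charge: r₁ = 0.819 m, r₂ = 1.16 m.
V = k[(5.96×10⁻⁹)/(0.819) + (6.72×10⁻⁹)/(1.16)] = 118 V.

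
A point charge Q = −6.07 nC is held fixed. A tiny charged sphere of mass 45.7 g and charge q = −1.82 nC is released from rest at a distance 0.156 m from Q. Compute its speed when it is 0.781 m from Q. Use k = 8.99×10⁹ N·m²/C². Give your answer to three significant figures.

4.72×10⁻³ m/s

Only the electrostatic force acts, so mechanical energy is conserved: ½mv² = U₁ − U₂ = kQq(1/r₁ − 1/r₂).
U₁ − U₂ = (8.99×10⁹ N·m²/C²)(-6.07×10⁻⁹ C)(-1.82×10⁻⁹ C)(1/0.156 − 1/0.781) = 5.09×10⁻⁷ J.
v = √(2·5.09×10⁻⁷/0.0457) = 4.72×10⁻³ m/s.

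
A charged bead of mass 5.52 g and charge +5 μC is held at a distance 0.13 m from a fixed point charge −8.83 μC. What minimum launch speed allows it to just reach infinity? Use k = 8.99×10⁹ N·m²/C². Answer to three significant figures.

To just escape, total mechanical energy must reach zero at infinity: ½mv²_min + U = 0, so ½mv²_min = −U = |kQq|/r.
|U| = |kQq|/r = (8.99×10⁹ N·m²/C²)(8.83×10⁻⁶)(5.00×10⁻⁶)/(0.130) = 3.05 J.
v_min = √(2|U|/m) = √(2·3.05/5.52×10⁻³) = 33.3 m/s.

33.3 m/s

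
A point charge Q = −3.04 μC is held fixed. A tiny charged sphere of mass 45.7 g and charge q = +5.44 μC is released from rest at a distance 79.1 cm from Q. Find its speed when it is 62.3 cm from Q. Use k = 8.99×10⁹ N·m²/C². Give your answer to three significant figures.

Only the electrostatic force acts, so mechanical energy is conserved: ½mv² = U₁ − U₂ = kQq(1/r₁ − 1/r₂).
U₁ − U₂ = (8.99×10⁹ N·m²/C²)(-3.04×10⁻⁶ C)(5.44×10⁻⁶ C)(1/0.791 − 1/0.623) = 0.0507 J.
v = √(2·0.0507/0.0457) = 1.49 m/s.

1.49 m/s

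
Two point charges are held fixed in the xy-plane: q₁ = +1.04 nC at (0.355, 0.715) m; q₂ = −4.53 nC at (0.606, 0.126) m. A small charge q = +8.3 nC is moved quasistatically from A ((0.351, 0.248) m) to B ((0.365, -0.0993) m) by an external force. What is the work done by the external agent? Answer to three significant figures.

1.00×10⁻⁷ J

For quasistatic motion the external work equals the change in potential energy: W_ext = qΔV = q(V_B − V_A).
At A: distances to the source charges are 0.467 m, 0.283 m; V_A = Σ kqᵢ/rᵢ = -124 V.
At B: distances to the source charges are 0.814 m, 0.330 m; V_B = Σ kqᵢ/rᵢ = -112 V.
ΔV = V_B − V_A = 12.1 V.
W_ext = qΔV = (8.30×10⁻⁹ C)(12.1 V) = 1.00×10⁻⁷ J.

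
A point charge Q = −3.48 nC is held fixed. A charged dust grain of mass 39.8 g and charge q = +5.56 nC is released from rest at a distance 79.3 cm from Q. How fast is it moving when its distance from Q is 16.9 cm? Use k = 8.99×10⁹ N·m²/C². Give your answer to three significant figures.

6.38×10⁻³ m/s

Only the electrostatic force acts, so mechanical energy is conserved: ½mv² = U₁ − U₂ = kQq(1/r₁ − 1/r₂).
U₁ − U₂ = (8.99×10⁹ N·m²/C²)(-3.48×10⁻⁹ C)(5.56×10⁻⁹ C)(1/0.793 − 1/0.169) = 8.10×10⁻⁷ J.
v = √(2·8.10×10⁻⁷/0.0398) = 6.38×10⁻³ m/s.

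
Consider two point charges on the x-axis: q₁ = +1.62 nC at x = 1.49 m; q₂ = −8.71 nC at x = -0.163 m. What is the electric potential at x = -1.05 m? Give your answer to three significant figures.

-82.5 V

The total potential is the scalar sum of each charge's contribution, V = Σ kqᵢ/rᵢ.
Distances from the field point to each charge: r₁ = 2.54 m, r₂ = 0.887 m.
V = k[(1.62×10⁻⁹)/(2.54) + (-8.71×10⁻⁹)/(0.887)] = -82.5 V.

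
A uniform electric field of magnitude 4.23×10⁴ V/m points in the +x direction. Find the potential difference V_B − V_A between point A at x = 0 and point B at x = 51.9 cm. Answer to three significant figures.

In a uniform field, potential decreases in the direction of E: V_B − V_A = −E·Δx.
V_B − V_A = −(4.23×10⁴ V/m)(0.519 m) = -2.20×10⁴ V.

-2.20×10⁴ V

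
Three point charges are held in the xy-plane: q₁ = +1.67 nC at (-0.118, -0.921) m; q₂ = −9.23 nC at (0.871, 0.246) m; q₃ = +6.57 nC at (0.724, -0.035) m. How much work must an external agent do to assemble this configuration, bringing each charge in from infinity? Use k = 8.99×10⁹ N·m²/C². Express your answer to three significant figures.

The work to assemble the configuration equals its total potential energy, U = Σ kqᵢqⱼ/rᵢⱼ over all pairs.
Pair separations: r₁₂ = 1.53 m, r₁₃ = 1.22 m, r₂₃ = 0.317 m.
U = (-9.06×10⁻⁸) + (8.07×10⁻⁸) + (-1.72×10⁻⁶) = -1.73×10⁻⁶ J.

-1.73×10⁻⁶ J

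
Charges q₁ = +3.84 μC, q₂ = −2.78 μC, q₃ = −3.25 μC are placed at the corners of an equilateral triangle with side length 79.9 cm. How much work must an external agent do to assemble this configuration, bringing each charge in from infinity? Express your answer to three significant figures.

-0.159 J

The work to assemble the configuration equals its total potential energy, U = Σ kqᵢqⱼ/rᵢⱼ over all pairs.
All three pair separations equal the side length, 0.799 m.
U = (-0.120) + (-0.140) + (0.102) = -0.159 J.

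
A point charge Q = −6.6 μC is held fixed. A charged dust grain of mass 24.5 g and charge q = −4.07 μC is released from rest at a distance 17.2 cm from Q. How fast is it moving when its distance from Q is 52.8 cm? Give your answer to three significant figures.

Only the electrostatic force acts, so mechanical energy is conserved: ½mv² = U₁ − U₂ = kQq(1/r₁ − 1/r₂).
U₁ − U₂ = (8.99×10⁹ N·m²/C²)(-6.60×10⁻⁶ C)(-4.07×10⁻⁶ C)(1/0.172 − 1/0.528) = 0.947 J.
v = √(2·0.947/0.0245) = 8.79 m/s.

8.79 m/s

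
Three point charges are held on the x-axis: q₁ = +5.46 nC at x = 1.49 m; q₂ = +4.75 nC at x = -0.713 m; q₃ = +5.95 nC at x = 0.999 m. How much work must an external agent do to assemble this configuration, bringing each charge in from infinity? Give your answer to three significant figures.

The assembly work is the sum of pairwise potential energies, U = Σ_{i<j} kqᵢqⱼ/rᵢⱼ.
Pair separations: r₁₂ = 2.20 m, r₁₃ = 0.491 m, r₂₃ = 1.71 m.
U = (1.06×10⁻⁷) + (5.95×10⁻⁷) + (1.48×10⁻⁷) = 8.49×10⁻⁷ J.

8.49×10⁻⁷ J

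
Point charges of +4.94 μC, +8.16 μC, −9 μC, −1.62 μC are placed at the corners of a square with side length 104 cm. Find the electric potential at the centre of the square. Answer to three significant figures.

3.03×10⁴ V

Electric potential is a scalar, so the contributions from each charge add algebraically: V = Σ kqᵢ/rᵢ.
The distance from each corner to the centre is a√2/2 = 0.735 m.
V = k[(4.94×10⁻⁶)/(0.735) + (8.16×10⁻⁶)/(0.735) + (-9.00×10⁻⁶)/(0.735) + (-1.62×10⁻⁶)/(0.735)] = 3.03×10⁴ V.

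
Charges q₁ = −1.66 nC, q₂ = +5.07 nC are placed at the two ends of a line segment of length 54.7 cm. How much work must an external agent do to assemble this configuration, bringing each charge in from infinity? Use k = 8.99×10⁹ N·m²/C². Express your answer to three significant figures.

The assembly work is the sum of pairwise potential energies, U = Σ_{i<j} kqᵢqⱼ/rᵢⱼ.
The separation is r = 0.547 m.
U = (-1.38×10⁻⁷) = -1.38×10⁻⁷ J.

-1.38×10⁻⁷ J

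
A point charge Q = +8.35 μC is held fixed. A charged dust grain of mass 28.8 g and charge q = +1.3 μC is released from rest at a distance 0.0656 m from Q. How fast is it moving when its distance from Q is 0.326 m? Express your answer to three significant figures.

Only the electrostatic force acts, so mechanical energy is conserved: ½mv² = U₁ − U₂ = kQq(1/r₁ − 1/r₂).
U₁ − U₂ = (8.99×10⁹ N·m²/C²)(8.35×10⁻⁶ C)(1.30×10⁻⁶ C)(1/0.0656 − 1/0.326) = 1.19 J.
v = √(2·1.19/0.0288) = 9.08 m/s.

9.08 m/s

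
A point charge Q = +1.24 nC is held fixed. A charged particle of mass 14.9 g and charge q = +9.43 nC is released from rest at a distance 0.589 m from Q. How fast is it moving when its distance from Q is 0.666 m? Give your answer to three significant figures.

Only the electrostatic force acts, so mechanical energy is conserved: ½mv² = U₁ − U₂ = kQq(1/r₁ − 1/r₂).
U₁ − U₂ = (8.99×10⁹ N·m²/C²)(1.24×10⁻⁹ C)(9.43×10⁻⁹ C)(1/0.589 − 1/0.666) = 2.06×10⁻⁸ J.
v = √(2·2.06×10⁻⁸/0.0149) = 1.66×10⁻³ m/s.

1.66×10⁻³ m/s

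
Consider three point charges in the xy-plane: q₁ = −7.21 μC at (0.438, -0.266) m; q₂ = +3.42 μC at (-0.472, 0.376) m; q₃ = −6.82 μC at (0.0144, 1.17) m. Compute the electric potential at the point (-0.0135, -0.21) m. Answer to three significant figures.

-1.46×10⁵ V

Electric potential is a scalar, so the contributions from each charge add algebraically: V = Σ kqᵢ/rᵢ.
Distances from the field point to each charge: r₁ = 0.455 m, r₂ = 0.744 m, r₃ = 1.38 m.
V = k[(-7.21×10⁻⁶)/(0.455) + (3.42×10⁻⁶)/(0.744) + (-6.82×10⁻⁶)/(1.38)] = -1.46×10⁵ V.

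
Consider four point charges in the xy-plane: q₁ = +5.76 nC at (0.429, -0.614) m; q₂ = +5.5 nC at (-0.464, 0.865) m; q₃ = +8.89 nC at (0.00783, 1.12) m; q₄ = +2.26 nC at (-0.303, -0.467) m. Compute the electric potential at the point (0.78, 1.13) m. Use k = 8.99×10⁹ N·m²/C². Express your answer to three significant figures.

Electric potential is a scalar, so the contributions from each charge add algebraically: V = Σ kqᵢ/rᵢ.
Distances from the field point to each charge: r₁ = 1.78 m, r₂ = 1.27 m, r₃ = 0.772 m, r₄ = 1.93 m.
V = k[(5.76×10⁻⁹)/(1.78) + (5.50×10⁻⁹)/(1.27) + (8.89×10⁻⁹)/(0.772) + (2.26×10⁻⁹)/(1.93)] = 182 V.

182 V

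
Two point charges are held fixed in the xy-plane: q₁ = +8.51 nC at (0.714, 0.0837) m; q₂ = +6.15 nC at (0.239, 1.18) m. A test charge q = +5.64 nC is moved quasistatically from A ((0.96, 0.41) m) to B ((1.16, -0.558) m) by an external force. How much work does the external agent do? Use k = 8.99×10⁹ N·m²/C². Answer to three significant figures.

-6.41×10⁻⁷ J

For quasistatic motion the external work equals the change in potential energy: W_ext = qΔV = q(V_B − V_A).
At A: distances to the source charges are 0.409 m, 1.05 m; V_A = Σ kqᵢ/rᵢ = 240 V.
At B: distances to the source charges are 0.781 m, 1.97 m; V_B = Σ kqᵢ/rᵢ = 126 V.
ΔV = V_B − V_A = -114 V.
W_ext = qΔV = (5.64×10⁻⁹ C)(-114 V) = -6.41×10⁻⁷ J.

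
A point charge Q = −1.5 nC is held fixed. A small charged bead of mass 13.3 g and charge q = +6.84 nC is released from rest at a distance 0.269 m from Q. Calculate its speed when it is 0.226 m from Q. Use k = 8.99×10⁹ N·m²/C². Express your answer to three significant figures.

Only the electrostatic force acts, so mechanical energy is conserved: ½mv² = U₁ − U₂ = kQq(1/r₁ − 1/r₂).
U₁ − U₂ = (8.99×10⁹ N·m²/C²)(-1.50×10⁻⁹ C)(6.84×10⁻⁹ C)(1/0.269 − 1/0.226) = 6.52×10⁻⁸ J.
v = √(2·6.52×10⁻⁸/0.0133) = 3.13×10⁻³ m/s.

3.13×10⁻³ m/s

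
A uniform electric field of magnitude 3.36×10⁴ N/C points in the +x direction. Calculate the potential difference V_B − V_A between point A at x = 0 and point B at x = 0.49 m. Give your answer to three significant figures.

In a uniform field, potential decreases in the direction of E: V_B − V_A = −E·Δx.
V_B − V_A = −(3.36×10⁴ V/m)(0.490 m) = -1.65×10⁴ V.

-1.65×10⁴ V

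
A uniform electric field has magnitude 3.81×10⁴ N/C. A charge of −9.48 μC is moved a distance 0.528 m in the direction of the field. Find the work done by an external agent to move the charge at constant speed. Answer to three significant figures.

0.191 J

The potential change for a displacement 0.528 m in the direction of the field is ΔV = −Ed = -2.01×10⁴ V.
W_ext = qΔV = 0.191 J.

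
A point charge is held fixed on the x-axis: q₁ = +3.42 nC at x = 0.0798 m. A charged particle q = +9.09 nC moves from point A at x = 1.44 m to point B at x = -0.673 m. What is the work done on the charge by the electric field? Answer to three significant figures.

The work done by the electric force is W_field = −ΔU = −q(V_B − V_A) = q(V_A − V_B).
At A: distance to the source charge is 1.36 m; V_A = kq₁/r = 22.6 V.
At B: distance to the source charge is 0.753 m; V_B = kq₁/r = 40.8 V.
ΔV = V_B − V_A = 18.2 V.
W_field = −qΔV = −(9.09×10⁻⁹ C)(18.2 V) = -1.66×10⁻⁷ J.

-1.66×10⁻⁷ J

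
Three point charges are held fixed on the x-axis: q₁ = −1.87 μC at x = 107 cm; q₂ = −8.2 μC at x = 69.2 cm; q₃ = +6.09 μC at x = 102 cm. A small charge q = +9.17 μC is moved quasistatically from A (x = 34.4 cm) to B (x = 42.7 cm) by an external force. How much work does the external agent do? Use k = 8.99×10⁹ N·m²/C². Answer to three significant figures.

For quasistatic motion the external work equals the change in potential energy: W_ext = qΔV = q(V_B − V_A).
At A: distances to the source charges are 0.726 m, 0.348 m, 0.676 m; V_A = Σ kqᵢ/rᵢ = -1.54×10⁵ V.
At B: distances to the source charges are 0.643 m, 0.265 m, 0.593 m; V_B = Σ kqᵢ/rᵢ = -2.12×10⁵ V.
ΔV = V_B − V_A = -5.80×10⁴ V.
W_ext = qΔV = (9.17×10⁻⁶ C)(-5.80×10⁴ V) = -0.532 J.

-0.532 J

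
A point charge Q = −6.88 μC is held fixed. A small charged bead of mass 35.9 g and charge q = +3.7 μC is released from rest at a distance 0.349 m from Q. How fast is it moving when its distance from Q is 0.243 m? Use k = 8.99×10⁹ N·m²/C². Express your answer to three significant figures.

3.99 m/s

Only the electrostatic force acts, so mechanical energy is conserved: ½mv² = U₁ − U₂ = kQq(1/r₁ − 1/r₂).
U₁ − U₂ = (8.99×10⁹ N·m²/C²)(-6.88×10⁻⁶ C)(3.70×10⁻⁶ C)(1/0.349 − 1/0.243) = 0.286 J.
v = √(2·0.286/0.0359) = 3.99 m/s.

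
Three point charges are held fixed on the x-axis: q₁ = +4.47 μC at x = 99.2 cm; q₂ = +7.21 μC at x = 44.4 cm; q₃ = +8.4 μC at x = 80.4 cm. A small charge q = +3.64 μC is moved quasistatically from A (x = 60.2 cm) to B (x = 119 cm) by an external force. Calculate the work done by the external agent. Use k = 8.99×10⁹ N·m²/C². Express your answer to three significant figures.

For quasistatic motion the external work equals the change in potential energy: W_ext = qΔV = q(V_B − V_A).
At A: distances to the source charges are 0.390 m, 0.158 m, 0.202 m; V_A = Σ kqᵢ/rᵢ = 8.87×10⁵ V.
At B: distances to the source charges are 0.198 m, 0.746 m, 0.386 m; V_B = Σ kqᵢ/rᵢ = 4.85×10⁵ V.
ΔV = V_B − V_A = -4.02×10⁵ V.
W_ext = qΔV = (3.64×10⁻⁶ C)(-4.02×10⁵ V) = -1.46 J.

-1.46 J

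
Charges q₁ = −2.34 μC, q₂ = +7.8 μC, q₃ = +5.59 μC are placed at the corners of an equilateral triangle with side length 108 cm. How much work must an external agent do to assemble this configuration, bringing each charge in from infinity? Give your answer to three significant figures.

The work to assemble the configuration equals its total potential energy, U = Σ kqᵢqⱼ/rᵢⱼ over all pairs.
All three pair separations equal the side length, 1.08 m.
U = (-0.152) + (-0.109) + (0.363) = 0.102 J.

0.102 J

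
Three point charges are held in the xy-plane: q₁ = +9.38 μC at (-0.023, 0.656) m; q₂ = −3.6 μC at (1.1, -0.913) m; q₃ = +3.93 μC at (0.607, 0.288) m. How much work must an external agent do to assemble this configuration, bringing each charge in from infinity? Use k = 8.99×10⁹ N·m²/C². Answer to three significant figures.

0.199 J

The work to assemble the configuration equals its total potential energy, U = Σ kqᵢqⱼ/rᵢⱼ over all pairs.
Pair separations: r₁₂ = 1.93 m, r₁₃ = 0.730 m, r₂₃ = 1.30 m.
U = (-0.157) + (0.454) + (-0.0980) = 0.199 J.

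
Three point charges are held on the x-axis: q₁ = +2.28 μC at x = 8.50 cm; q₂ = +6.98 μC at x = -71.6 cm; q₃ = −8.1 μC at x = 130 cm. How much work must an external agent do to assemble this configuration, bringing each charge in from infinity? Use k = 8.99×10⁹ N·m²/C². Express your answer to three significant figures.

The assembly work is the sum of pairwise potential energies, U = Σ_{i<j} kqᵢqⱼ/rᵢⱼ.
Pair separations: r₁₂ = 0.801 m, r₁₃ = 1.22 m, r₂₃ = 2.02 m.
U = (0.179) + (-0.137) + (-0.252) = -0.210 J.

-0.210 J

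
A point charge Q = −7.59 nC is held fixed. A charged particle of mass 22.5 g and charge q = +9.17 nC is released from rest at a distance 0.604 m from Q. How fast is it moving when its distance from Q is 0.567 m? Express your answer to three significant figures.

Only the electrostatic force acts, so mechanical energy is conserved: ½mv² = U₁ − U₂ = kQq(1/r₁ − 1/r₂).
U₁ − U₂ = (8.99×10⁹ N·m²/C²)(-7.59×10⁻⁹ C)(9.17×10⁻⁹ C)(1/0.604 − 1/0.567) = 6.76×10⁻⁸ J.
v = √(2·6.76×10⁻⁸/0.0225) = 2.45×10⁻³ m/s.

2.45×10⁻³ m/s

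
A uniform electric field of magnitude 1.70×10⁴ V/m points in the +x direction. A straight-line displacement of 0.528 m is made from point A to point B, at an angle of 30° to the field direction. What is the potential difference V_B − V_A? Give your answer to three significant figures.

-7770 V

Only the component of displacement along E changes the potential: ΔV = −E·d·cosθ.
ΔV = −(1.70×10⁴ V/m)(0.528 m)cos30° = -7770 V.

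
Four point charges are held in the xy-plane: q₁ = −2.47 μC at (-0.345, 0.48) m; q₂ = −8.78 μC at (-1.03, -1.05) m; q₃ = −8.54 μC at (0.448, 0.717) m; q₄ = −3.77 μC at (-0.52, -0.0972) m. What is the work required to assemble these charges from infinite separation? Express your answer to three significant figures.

1.28 J

The work to assemble the configuration equals its total potential energy, U = Σ kqᵢqⱼ/rᵢⱼ over all pairs.
Pair separations: r₁₂ = 1.68 m, r₁₃ = 0.828 m, r₁₄ = 0.603 m, r₂₃ = 2.30 m, r₂₄ = 1.08 m, r₃₄ = 1.26 m.
Summing all 6 pair terms gives U = 1.28 J.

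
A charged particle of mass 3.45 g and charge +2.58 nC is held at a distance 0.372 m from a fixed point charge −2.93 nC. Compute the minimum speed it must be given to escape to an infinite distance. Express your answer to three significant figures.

0.0103 m/s

To just escape, total mechanical energy must reach zero at infinity: ½mv²_min + U = 0, so ½mv²_min = −U = |kQq|/r.
|U| = |kQq|/r = (8.99×10⁹ N·m²/C²)(2.93×10⁻⁹)(2.58×10⁻⁹)/(0.372) = 1.83×10⁻⁷ J.
v_min = √(2|U|/m) = √(2·1.83×10⁻⁷/3.45×10⁻³) = 0.0103 m/s.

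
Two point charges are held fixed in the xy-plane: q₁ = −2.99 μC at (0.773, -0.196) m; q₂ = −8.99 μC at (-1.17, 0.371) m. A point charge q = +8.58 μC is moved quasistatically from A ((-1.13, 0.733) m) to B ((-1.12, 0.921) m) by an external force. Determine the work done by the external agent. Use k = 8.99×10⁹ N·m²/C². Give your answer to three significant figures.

0.652 J

For quasistatic motion the external work equals the change in potential energy: W_ext = qΔV = q(V_B − V_A).
At A: distances to the source charges are 2.12 m, 0.364 m; V_A = Σ kqᵢ/rᵢ = -2.35×10⁵ V.
At B: distances to the source charges are 2.20 m, 0.552 m; V_B = Σ kqᵢ/rᵢ = -1.59×10⁵ V.
ΔV = V_B − V_A = 7.60×10⁴ V.
W_ext = qΔV = (8.58×10⁻⁶ C)(7.60×10⁴ V) = 0.652 J.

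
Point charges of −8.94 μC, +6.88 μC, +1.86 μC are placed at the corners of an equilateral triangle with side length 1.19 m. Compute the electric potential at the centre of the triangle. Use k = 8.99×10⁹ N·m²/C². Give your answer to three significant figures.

The total potential is the scalar sum of each charge's contribution, V = Σ kqᵢ/rᵢ.
The distance from each vertex to the centroid is a/√3 = 0.687 m.
V = k[(-8.94×10⁻⁶)/(0.687) + (6.88×10⁻⁶)/(0.687) + (1.86×10⁻⁶)/(0.687)] = -2620 V.

-2620 V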